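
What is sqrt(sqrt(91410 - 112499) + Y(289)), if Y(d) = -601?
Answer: sqrt(-601 + I*sqrt(21089)) ≈ 2.9408 + 24.691*I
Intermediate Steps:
sqrt(sqrt(91410 - 112499) + Y(289)) = sqrt(sqrt(91410 - 112499) - 601) = sqrt(sqrt(-21089) - 601) = sqrt(I*sqrt(21089) - 601) = sqrt(-601 + I*sqrt(21089))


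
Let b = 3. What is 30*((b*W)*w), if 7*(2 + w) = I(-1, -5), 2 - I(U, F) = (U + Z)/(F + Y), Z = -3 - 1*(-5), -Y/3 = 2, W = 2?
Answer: -23580/77 ≈ -306.23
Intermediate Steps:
Y = -6 (Y = -3*2 = -6)
Z = 2 (Z = -3 + 5 = 2)
I(U, F) = 2 - (2 + U)/(-6 + F) (I(U, F) = 2 - (U + 2)/(F - 6) = 2 - (2 + U)/(-6 + F))
w = -131/77 (w = -2 + ((-14 - 1*(-1) + 2*(-5))/(-6 - 5))/7 = -2 + ((-14 + 1 - 10)/(-11))/7 = -2 + (-1/11*(-23))/7 = -2 + (⅐)*(23/11) = -2 + 23/77 = -131/77 ≈ -1.7013)
30*((b*W)*w) = 30*((3*2)*(-131/77)) = 30*(6*(-131/77)) = 30*(-786/77) = -23580/77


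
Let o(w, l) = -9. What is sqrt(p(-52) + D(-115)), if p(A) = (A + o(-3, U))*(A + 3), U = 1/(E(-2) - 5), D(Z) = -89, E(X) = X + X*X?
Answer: 10*sqrt(29) ≈ 53.852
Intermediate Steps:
E(X) = X + X**2
U = -1/3 (U = 1/(-2*(1 - 2) - 5) = 1/(-2*(-1) - 5) = 1/(2 - 5) = 1/(-3) = -1/3 ≈ -0.33333)
p(A) = (-9 + A)*(3 + A) (p(A) = (A - 9)*(A + 3) = (-9 + A)*(3 + A))
sqrt(p(-52) + D(-115)) = sqrt((-27 + (-52)**2 - 6*(-52)) - 89) = sqrt((-27 + 2704 + 312) - 89) = sqrt(2989 - 89) = sqrt(2900) = 10*sqrt(29)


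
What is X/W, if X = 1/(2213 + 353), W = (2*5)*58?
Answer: 1/1488280 ≈ 6.7192e-7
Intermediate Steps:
W = 580 (W = 10*58 = 580)
X = 1/2566 ≈ 0.00038971
X/W = (1/2566)/580 = (1/2566)*(1/580) = 1/1488280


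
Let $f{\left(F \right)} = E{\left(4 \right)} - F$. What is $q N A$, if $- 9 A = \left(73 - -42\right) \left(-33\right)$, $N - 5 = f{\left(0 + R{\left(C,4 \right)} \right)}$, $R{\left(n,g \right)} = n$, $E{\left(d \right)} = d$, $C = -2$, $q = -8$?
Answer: $- \frac{111320}{3} \approx -37107.0$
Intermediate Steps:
$f{\left(F \right)} = 4 - F$
$N = 11$ ($N = 5 + \left(4 - \left(0 - 2\right)\right) = 5 + \left(4 - -2\right) = 5 + \left(4 + 2\right) = 5 + 6 = 11$)
$A = \frac{1265}{3}$ ($A = - \frac{\left(73 - -42\right) \left(-33\right)}{9} = - \frac{\left(73 + 42\right) \left(-33\right)}{9} = - \frac{115 \left(-33\right)}{9} = \left(- \frac{1}{9}\right) \left(-3795\right) = \frac{1265}{3} \approx 421.67$)
$q N A = - 8 \cdot 11 \cdot \frac{1265}{3} = \left(-8\right) \frac{13915}{3} = - \frac{111320}{3}$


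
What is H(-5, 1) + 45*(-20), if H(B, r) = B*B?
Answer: -875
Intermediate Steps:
H(B, r) = B**2
H(-5, 1) + 45*(-20) = (-5)**2 + 45*(-20) = 25 - 900 = -875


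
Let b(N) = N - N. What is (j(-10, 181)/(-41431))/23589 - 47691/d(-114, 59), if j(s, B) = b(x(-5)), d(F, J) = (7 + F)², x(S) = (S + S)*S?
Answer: -47691/11449 ≈ -4.1655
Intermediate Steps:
x(S) = 2*S² (x(S) = (2*S)*S = 2*S²)
b(N) = 0
j(s, B) = 0
(j(-10, 181)/(-41431))/23589 - 47691/d(-114, 59) = (0/(-41431))/23589 - 47691/(7 - 114)² = (0*(-1/41431))*(1/23589) - 47691/((-107)²) = 0*(1/23589) - 47691/11449 = 0 - 47691*1/11449 = 0 - 47691/11449 = -47691/11449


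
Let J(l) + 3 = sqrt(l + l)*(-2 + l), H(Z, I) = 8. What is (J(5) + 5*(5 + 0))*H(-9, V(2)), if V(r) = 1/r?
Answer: 176 + 24*sqrt(10) ≈ 251.89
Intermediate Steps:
J(l) = -3 + sqrt(2)*sqrt(l)*(-2 + l) (J(l) = -3 + sqrt(l + l)*(-2 + l) = -3 + sqrt(2*l)*(-2 + l) = -3 + (sqrt(2)*sqrt(l))*(-2 + l) = -3 + sqrt(2)*sqrt(l)*(-2 + l))
(J(5) + 5*(5 + 0))*H(-9, V(2)) = ((-3 + sqrt(2)*5**(3/2) - 2*sqrt(2)*sqrt(5)) + 5*(5 + 0))*8 = ((-3 + sqrt(2)*(5*sqrt(5)) - 2*sqrt(10)) + 5*5)*8 = ((-3 + 5*sqrt(10) - 2*sqrt(10)) + 25)*8 = ((-3 + 3*sqrt(10)) + 25)*8 = (22 + 3*sqrt(10))*8 = 176 + 24*sqrt(10)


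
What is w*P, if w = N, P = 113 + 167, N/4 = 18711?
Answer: 20956320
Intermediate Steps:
N = 74844 (N = 4*18711 = 74844)
P = 280
w = 74844
w*P = 74844*280 = 20956320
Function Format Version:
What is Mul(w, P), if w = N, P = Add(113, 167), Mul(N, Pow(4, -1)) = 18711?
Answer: 20956320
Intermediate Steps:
N = 74844 (N = Mul(4, 18711) = 74844)
P = 280
w = 74844
Mul(w, P) = Mul(74844, 280) = 20956320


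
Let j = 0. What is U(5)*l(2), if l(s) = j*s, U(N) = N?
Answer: 0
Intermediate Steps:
l(s) = 0 (l(s) = 0*s = 0)
U(5)*l(2) = 5*0 = 0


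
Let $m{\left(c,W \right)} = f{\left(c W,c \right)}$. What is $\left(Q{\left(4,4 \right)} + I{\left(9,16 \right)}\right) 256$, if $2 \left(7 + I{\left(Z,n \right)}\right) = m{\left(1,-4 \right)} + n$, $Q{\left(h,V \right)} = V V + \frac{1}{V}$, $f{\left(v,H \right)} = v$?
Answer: $3904$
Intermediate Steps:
$Q{\left(h,V \right)} = \frac{1}{V} + V^{2}$ ($Q{\left(h,V \right)} = V^{2} + \frac{1}{V} = \frac{1}{V} + V^{2}$)
$m{\left(c,W \right)} = W c$ ($m{\left(c,W \right)} = c W = W c$)
$I{\left(Z,n \right)} = -9 + \frac{n}{2}$ ($I{\left(Z,n \right)} = -7 + \frac{\left(-4\right) 1 + n}{2} = -7 + \frac{-4 + n}{2} = -7 + \left(-2 + \frac{n}{2}\right) = -9 + \frac{n}{2}$)
$\left(Q{\left(4,4 \right)} + I{\left(9,16 \right)}\right) 256 = \left(\frac{1 + 4^{3}}{4} + \left(-9 + \frac{1}{2} \cdot 16\right)\right) 256 = \left(\frac{1 + 64}{4} + \left(-9 + 8\right)\right) 256 = \left(\frac{1}{4} \cdot 65 - 1\right) 256 = \left(\frac{65}{4} - 1\right) 256 = \frac{61}{4} \cdot 256 = 3904$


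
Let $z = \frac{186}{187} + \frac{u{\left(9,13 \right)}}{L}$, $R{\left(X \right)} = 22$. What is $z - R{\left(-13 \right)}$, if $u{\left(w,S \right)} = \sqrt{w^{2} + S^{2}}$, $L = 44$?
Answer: $- \frac{3928}{187} + \frac{5 \sqrt{10}}{44} \approx -20.646$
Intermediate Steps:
$u{\left(w,S \right)} = \sqrt{S^{2} + w^{2}}$
$z = \frac{186}{187} + \frac{5 \sqrt{10}}{44}$ ($z = \frac{186}{187} + \frac{\sqrt{13^{2} + 9^{2}}}{44} = 186 \cdot \frac{1}{187} + \sqrt{169 + 81} \cdot \frac{1}{44} = \frac{186}{187} + \sqrt{250} \cdot \frac{1}{44} = \frac{186}{187} + 5 \sqrt{10} \cdot \frac{1}{44} = \frac{186}{187} + \frac{5 \sqrt{10}}{44} \approx 1.354$)
$z - R{\left(-13 \right)} = \left(\frac{186}{187} + \frac{5 \sqrt{10}}{44}\right) - 22 = - \frac{3928}{187} + \frac{5 \sqrt{10}}{44}$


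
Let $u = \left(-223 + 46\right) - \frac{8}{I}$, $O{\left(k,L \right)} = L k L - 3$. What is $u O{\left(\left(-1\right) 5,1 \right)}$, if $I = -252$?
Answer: $\frac{89192}{63} \approx 1415.7$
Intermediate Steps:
$O{\left(k,L \right)} = -3 + k L^{2}$ ($O{\left(k,L \right)} = k L^{2} - 3 = -3 + k L^{2}$)
$u = - \frac{11149}{63}$ ($u = \left(-223 + 46\right) - \frac{8}{-252} = -177 - - \frac{2}{63} = -177 + \frac{2}{63} = - \frac{11149}{63} \approx -176.97$)
$u O{\left(\left(-1\right) 5,1 \right)} = - \frac{11149 \left(-3 + \left(-1\right) 5 \cdot 1^{2}\right)}{63} = - \frac{11149 \left(-3 - 5\right)}{63} = \left(- \frac{11149}{63}\right) \left(-8\right) = \frac{89192}{63}$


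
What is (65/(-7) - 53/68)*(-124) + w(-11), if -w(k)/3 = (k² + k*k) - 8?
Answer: 64983/119 ≈ 546.08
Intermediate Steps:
w(k) = 24 - 6*k² (w(k) = -3*((k² + k*k) - 8) = -3*((k² + k²) - 8) = -3*(2*k² - 8) = -3*(-8 + 2*k²) = 24 - 6*k²)
(65/(-7) - 53/68)*(-124) + w(-11) = (65/(-7) - 53/68)*(-124) + (24 - 6*(-11)²) = (65*(-⅐) - 53*1/68)*(-124) + (24 - 6*121) = (-65/7 - 53/68)*(-124) + (24 - 726) = -4791/476*(-124) - 702 = 148521/119 - 702 = 64983/119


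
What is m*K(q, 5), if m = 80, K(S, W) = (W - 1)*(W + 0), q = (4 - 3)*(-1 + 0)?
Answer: 1600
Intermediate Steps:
q = -1 (q = 1*(-1) = -1)
K(S, W) = W*(-1 + W) (K(S, W) = (-1 + W)*W = W*(-1 + W))
m*K(q, 5) = 80*(5*(-1 + 5)) = 80*(5*4) = 80*20 = 1600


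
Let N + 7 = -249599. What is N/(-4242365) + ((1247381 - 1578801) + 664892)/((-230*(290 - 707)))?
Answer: 143864965274/40688522715 ≈ 3.5358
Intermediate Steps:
N = -249606 (N = -7 - 249599 = -249606)
N/(-4242365) + ((1247381 - 1578801) + 664892)/((-230*(290 - 707))) = -249606/(-4242365) + ((1247381 - 1578801) + 664892)/((-230*(290 - 707))) = -249606*(-1/4242365) + (-331420 + 664892)/((-230*(-417))) = 249606/4242365 + 333472/95910 = 249606/4242365 + 333472*(1/95910) = 249606/4242365 + 166736/47955 = 143864965274/40688522715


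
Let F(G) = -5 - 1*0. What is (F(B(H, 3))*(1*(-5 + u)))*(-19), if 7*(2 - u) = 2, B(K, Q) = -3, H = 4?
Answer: -2185/7 ≈ -312.14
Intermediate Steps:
u = 12/7 (u = 2 - ⅐*2 = 2 - 2/7 = 12/7 ≈ 1.7143)
F(G) = -5 (F(G) = -5 + 0 = -5)
(F(B(H, 3))*(1*(-5 + u)))*(-19) = -5*(-5 + 12/7)*(-19) = -5*(-23)/7*(-19) = -5*(-23/7)*(-19) = (115/7)*(-19) = -2185/7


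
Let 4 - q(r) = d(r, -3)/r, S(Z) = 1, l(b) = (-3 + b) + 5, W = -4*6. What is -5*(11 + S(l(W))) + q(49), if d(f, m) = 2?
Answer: -2746/49 ≈ -56.041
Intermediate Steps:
W = -24
l(b) = 2 + b
q(r) = 4 - 2/r
-5*(11 + S(l(W))) + q(49) = -5*(11 + 1) + (4 - 2/49) = -5*12 + (4 - 2*1/49) = -60 + (4 - 2/49) = -60 + 194/49 = -2746/49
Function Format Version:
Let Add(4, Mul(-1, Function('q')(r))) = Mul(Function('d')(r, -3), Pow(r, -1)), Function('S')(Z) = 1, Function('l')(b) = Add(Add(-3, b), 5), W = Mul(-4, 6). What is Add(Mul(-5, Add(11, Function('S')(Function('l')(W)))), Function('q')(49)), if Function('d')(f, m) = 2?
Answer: Rational(-2746, 49) ≈ -56.041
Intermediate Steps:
W = -24
Function('l')(b) = Add(2, b)
Function('q')(r) = Add(4, Mul(-2, Pow(r, -1))) (Function('q')(r) = Add(4, Mul(-1, Mul(2, Pow(r, -1)))) = Add(4, Mul(-2, Pow(r, -1))))
Add(Mul(-5, Add(11, Function('S')(Function('l')(W)))), Function('q')(49)) = Add(Mul(-5, Add(11, 1)), Add(4, Mul(-2, Pow(49, -1)))) = Add(Mul(-5, 12), Add(4, Mul(-2, Rational(1, 49)))) = Add(-60, Add(4, Rational(-2, 49))) = Add(-60, Rational(194, 49)) = Rational(-2746, 49)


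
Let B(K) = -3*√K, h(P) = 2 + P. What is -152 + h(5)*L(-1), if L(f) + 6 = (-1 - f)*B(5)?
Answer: -194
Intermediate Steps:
L(f) = -6 - 3*√5*(-1 - f) (L(f) = -6 + (-1 - f)*(-3*√5) = -6 - 3*√5*(-1 - f))
-152 + h(5)*L(-1) = -152 + (2 + 5)*(-6 + 3*√5 + 3*(-1)*√5) = -152 + 7*(-6 + 3*√5 - 3*√5) = -152 + 7*(-6) = -152 - 42 = -194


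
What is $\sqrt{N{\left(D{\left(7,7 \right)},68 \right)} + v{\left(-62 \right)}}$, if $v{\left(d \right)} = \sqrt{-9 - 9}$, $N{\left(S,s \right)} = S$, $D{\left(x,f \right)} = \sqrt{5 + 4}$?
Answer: $\sqrt{3 + 3 i \sqrt{2}} \approx 2.0244 + 1.0479 i$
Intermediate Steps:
$D{\left(x,f \right)} = 3$ ($D{\left(x,f \right)} = \sqrt{9} = 3$)
$v{\left(d \right)} = 3 i \sqrt{2}$ ($v{\left(d \right)} = \sqrt{-18} = 3 i \sqrt{2}$)
$\sqrt{N{\left(D{\left(7,7 \right)},68 \right)} + v{\left(-62 \right)}} = \sqrt{3 + 3 i \sqrt{2}}$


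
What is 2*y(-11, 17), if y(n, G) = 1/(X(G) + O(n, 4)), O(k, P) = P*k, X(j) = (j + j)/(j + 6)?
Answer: -23/489 ≈ -0.047035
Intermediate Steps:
X(j) = 2*j/(6 + j) (X(j) = (2*j)/(6 + j) = 2*j/(6 + j))
y(n, G) = 1/(4*n + 2*G/(6 + G)) (y(n, G) = 1/(2*G/(6 + G) + 4*n) = 1/(4*n + 2*G/(6 + G)))
2*y(-11, 17) = 2*((6 + 17)/(2*(17 + 2*(-11)*(6 + 17)))) = 2*((1/2)*23/(17 + 2*(-11)*23)) = 2*((1/2)*23/(17 - 506)) = 2*((1/2)*23/(-489)) = 2*((1/2)*(-1/489)*23) = 2*(-23/978) = -23/489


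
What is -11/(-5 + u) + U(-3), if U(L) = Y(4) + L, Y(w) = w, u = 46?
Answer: 30/41 ≈ 0.73171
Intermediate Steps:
U(L) = 4 + L
-11/(-5 + u) + U(-3) = -11/(-5 + 46) + (4 - 3) = -11/41 + 1 = 30/41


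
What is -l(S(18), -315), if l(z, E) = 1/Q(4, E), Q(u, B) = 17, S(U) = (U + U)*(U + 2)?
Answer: -1/17 ≈ -0.058824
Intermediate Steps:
S(U) = 2*U*(2 + U) (S(U) = (2*U)*(2 + U) = 2*U*(2 + U))
l(z, E) = 1/17
-l(S(18), -315) = -1*1/17 = -1/17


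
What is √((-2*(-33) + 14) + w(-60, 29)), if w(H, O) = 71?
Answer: √151 ≈ 12.288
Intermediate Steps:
√((-2*(-33) + 14) + w(-60, 29)) = √((-2*(-33) + 14) + 71) = √((66 + 14) + 71) = √(80 + 71) = √151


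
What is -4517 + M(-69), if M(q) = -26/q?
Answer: -311647/69 ≈ -4516.6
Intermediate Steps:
-4517 + M(-69) = -4517 - 26/(-69) = -4517 - 26*(-1/69) = -4517 + 26/69 = -311647/69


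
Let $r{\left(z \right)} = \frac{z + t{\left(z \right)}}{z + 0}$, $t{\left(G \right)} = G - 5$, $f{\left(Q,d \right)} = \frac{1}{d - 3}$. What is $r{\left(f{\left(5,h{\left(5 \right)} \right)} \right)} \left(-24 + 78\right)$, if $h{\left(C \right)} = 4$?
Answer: $-162$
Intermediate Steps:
$f{\left(Q,d \right)} = \frac{1}{-3 + d}$
$t{\left(G \right)} = -5 + G$
$r{\left(z \right)} = \frac{-5 + 2 z}{z}$ ($r{\left(z \right)} = \frac{z + \left(-5 + z\right)}{z + 0} = \frac{-5 + 2 z}{z}$)
$r{\left(f{\left(5,h{\left(5 \right)} \right)} \right)} \left(-24 + 78\right) = \left(2 - \frac{5}{\frac{1}{-3 + 4}}\right) \left(-24 + 78\right) = \left(2 - \frac{5}{1^{-1}}\right) 54 = \left(2 - \frac{5}{1}\right) 54 = \left(2 - 5\right) 54 = \left(-3\right) 54 = -162$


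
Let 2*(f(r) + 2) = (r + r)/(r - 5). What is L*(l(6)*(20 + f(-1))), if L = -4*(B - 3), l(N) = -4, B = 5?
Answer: 1744/3 ≈ 581.33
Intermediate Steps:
f(r) = -2 + r/(-5 + r) (f(r) = -2 + ((r + r)/(r - 5))/2 = -2 + ((2*r)/(-5 + r))/2 = -2 + (2*r/(-5 + r))/2 = -2 + r/(-5 + r))
L = -8 (L = -4*(5 - 3) = -4*2 = -8)
L*(l(6)*(20 + f(-1))) = -(-32)*(20 + (10 - 1*(-1))/(-5 - 1)) = -(-32)*(20 + (10 + 1)/(-6)) = -(-32)*(20 - 1/6*11) = -(-32)*(20 - 11/6) = -(-32)*109/6 = -8*(-218/3) = 1744/3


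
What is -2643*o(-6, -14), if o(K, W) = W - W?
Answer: 0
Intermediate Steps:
o(K, W) = 0
-2643*o(-6, -14) = -2643*0 = 0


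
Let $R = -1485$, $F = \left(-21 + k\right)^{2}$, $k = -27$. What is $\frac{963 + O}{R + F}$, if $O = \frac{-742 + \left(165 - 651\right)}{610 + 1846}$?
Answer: $\frac{275}{234} \approx 1.1752$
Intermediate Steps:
$F = 2304$ ($F = \left(-21 - 27\right)^{2} = \left(-48\right)^{2} = 2304$)
$O = - \frac{1}{2}$ ($O = \frac{-742 - 486}{2456} = \left(-1228\right) \frac{1}{2456} = - \frac{1}{2} \approx -0.5$)
$\frac{963 + O}{R + F} = \frac{963 - \frac{1}{2}}{-1485 + 2304} = \frac{1925}{2 \cdot 819} = \frac{1925}{2} \cdot \frac{1}{819} = \frac{275}{234}$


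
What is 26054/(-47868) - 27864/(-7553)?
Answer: 568504045/180773502 ≈ 3.1448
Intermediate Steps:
26054/(-47868) - 27864/(-7553) = 26054*(-1/47868) - 27864*(-1/7553) = -13027/23934 + 27864/7553 = 568504045/180773502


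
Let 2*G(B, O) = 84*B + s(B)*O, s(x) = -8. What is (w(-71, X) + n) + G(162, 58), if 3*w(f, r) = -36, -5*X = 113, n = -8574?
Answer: -2014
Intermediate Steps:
X = -113/5 (X = -⅕*113 = -113/5 ≈ -22.600)
w(f, r) = -12 (w(f, r) = (⅓)*(-36) = -12)
G(B, O) = -4*O + 42*B (G(B, O) = (84*B - 8*O)/2 = (-8*O + 84*B)/2 = -4*O + 42*B)
(w(-71, X) + n) + G(162, 58) = (-12 - 8574) + (-4*58 + 42*162) = -8586 + (-232 + 6804) = -8586 + 6572 = -2014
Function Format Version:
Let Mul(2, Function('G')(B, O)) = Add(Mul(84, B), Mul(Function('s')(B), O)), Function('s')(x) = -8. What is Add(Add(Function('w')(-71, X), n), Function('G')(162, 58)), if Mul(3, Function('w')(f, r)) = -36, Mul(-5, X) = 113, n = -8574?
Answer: -2014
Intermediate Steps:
X = Rational(-113, 5) (X = Mul(Rational(-1, 5), 113) = Rational(-113, 5) ≈ -22.600)
Function('w')(f, r) = -12 (Function('w')(f, r) = Mul(Rational(1, 3), -36) = -12)
Function('G')(B, O) = Add(Mul(-4, O), Mul(42, B)) (Function('G')(B, O) = Mul(Rational(1, 2), Add(Mul(84, B), Mul(-8, O))) = Mul(Rational(1, 2), Add(Mul(-8, O), Mul(84, B))) = Add(Mul(-4, O), Mul(42, B)))
Add(Add(Function('w')(-71, X), n), Function('G')(162, 58)) = Add(Add(-12, -8574), Add(Mul(-4, 58), Mul(42, 162))) = Add(-8586, Add(-232, 6804)) = Add(-8586, 6572) = -2014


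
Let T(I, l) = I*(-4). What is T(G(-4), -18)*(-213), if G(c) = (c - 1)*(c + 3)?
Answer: 4260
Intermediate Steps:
G(c) = (-1 + c)*(3 + c)
T(I, l) = -4*I
T(G(-4), -18)*(-213) = -4*(-3 + (-4)² + 2*(-4))*(-213) = -4*(-3 + 16 - 8)*(-213) = -4*5*(-213) = -20*(-213) = 4260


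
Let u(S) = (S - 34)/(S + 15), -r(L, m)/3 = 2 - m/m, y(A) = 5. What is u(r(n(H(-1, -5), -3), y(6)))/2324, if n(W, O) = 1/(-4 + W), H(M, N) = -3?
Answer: -37/27888 ≈ -0.0013267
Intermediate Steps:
r(L, m) = -3 (r(L, m) = -3*(2 - m/m) = -3*(2 - 1*1) = -3*(2 - 1) = -3*1 = -3)
u(S) = (-34 + S)/(15 + S)
u(r(n(H(-1, -5), -3), y(6)))/2324 = ((-34 - 3)/(15 - 3))/2324 = (-37/12)*(1/2324) = ((1/12)*(-37))*(1/2324) = -37/12*1/2324 = -37/27888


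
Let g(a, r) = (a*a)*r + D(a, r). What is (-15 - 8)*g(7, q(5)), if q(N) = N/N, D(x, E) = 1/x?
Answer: -7912/7 ≈ -1130.3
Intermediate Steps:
q(N) = 1
g(a, r) = 1/a + r*a² (g(a, r) = (a*a)*r + 1/a = a²*r + 1/a = r*a² + 1/a = 1/a + r*a²)
(-15 - 8)*g(7, q(5)) = (-15 - 8)*((1 + 1*7³)/7) = -23*(1 + 1*343)/7 = -23*(1 + 343)/7 = -23*344/7 = -7912/7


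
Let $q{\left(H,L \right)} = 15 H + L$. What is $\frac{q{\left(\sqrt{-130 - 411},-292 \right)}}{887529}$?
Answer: $- \frac{292}{887529} + \frac{5 i \sqrt{541}}{295843} \approx -0.000329 + 0.0003931 i$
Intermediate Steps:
$q{\left(H,L \right)} = L + 15 H$
$\frac{q{\left(\sqrt{-130 - 411},-292 \right)}}{887529} = \frac{-292 + 15 \sqrt{-130 - 411}}{887529} = \left(-292 + 15 \sqrt{-541}\right) \frac{1}{887529} = \left(-292 + 15 i \sqrt{541}\right) \frac{1}{887529} = - \frac{292}{887529} + \frac{5 i \sqrt{541}}{295843}$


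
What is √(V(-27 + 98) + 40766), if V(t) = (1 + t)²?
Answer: 5*√1838 ≈ 214.36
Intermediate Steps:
√(V(-27 + 98) + 40766) = √((1 + (-27 + 98))² + 40766) = √((1 + 71)² + 40766) = √(72² + 40766) = √(5184 + 40766) = √45950 = 5*√1838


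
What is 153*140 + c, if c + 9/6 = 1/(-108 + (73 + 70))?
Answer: 1499297/70 ≈ 21419.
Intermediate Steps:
c = -103/70 (c = -3/2 + 1/(-108 + (73 + 70)) = -3/2 + 1/(-108 + 143) = -3/2 + 1/35 = -103/70 ≈ -1.4714)
153*140 + c = 153*140 - 103/70 = 21420 - 103/70 = 1499297/70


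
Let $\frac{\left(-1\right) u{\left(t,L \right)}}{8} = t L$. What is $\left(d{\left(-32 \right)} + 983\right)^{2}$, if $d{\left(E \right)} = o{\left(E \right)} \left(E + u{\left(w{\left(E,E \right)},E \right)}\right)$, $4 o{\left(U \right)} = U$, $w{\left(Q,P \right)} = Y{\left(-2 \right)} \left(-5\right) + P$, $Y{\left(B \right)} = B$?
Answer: $2143227025$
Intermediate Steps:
$w{\left(Q,P \right)} = 10 + P$ ($w{\left(Q,P \right)} = \left(-2\right) \left(-5\right) + P = 10 + P$)
$u{\left(t,L \right)} = - 8 L t$ ($u{\left(t,L \right)} = - 8 t L = - 8 L t$)
$o{\left(U \right)} = \frac{U}{4}$
$d{\left(E \right)} = \frac{E \left(E - 8 E \left(10 + E\right)\right)}{4}$ ($d{\left(E \right)} = \frac{E}{4} \left(E - 8 E \left(10 + E\right)\right) = \frac{E \left(E - 8 E \left(10 + E\right)\right)}{4}$)
$\left(d{\left(-32 \right)} + 983\right)^{2} = \left(- \frac{\left(-32\right)^{2} \left(79 + 8 \left(-32\right)\right)}{4} + 983\right)^{2} = \left(\left(- \frac{1}{4}\right) 1024 \left(79 - 256\right) + 983\right)^{2} = \left(\left(- \frac{1}{4}\right) 1024 \left(-177\right) + 983\right)^{2} = \left(45312 + 983\right)^{2} = 46295^{2} = 2143227025$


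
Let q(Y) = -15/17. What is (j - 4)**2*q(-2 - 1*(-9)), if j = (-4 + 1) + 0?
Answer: -735/17 ≈ -43.235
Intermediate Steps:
j = -3 (j = -3 + 0 = -3)
q(Y) = -15/17 (q(Y) = -15*1/17 = -15/17)
(j - 4)**2*q(-2 - 1*(-9)) = (-3 - 4)**2*(-15/17) = (-7)**2*(-15/17) = 49*(-15/17) = -735/17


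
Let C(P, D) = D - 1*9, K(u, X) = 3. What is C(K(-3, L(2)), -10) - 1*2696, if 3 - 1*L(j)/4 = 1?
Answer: -2715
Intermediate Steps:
L(j) = 8 (L(j) = 12 - 4*1 = 12 - 4 = 8)
C(P, D) = -9 + D (C(P, D) = D - 9 = -9 + D)
C(K(-3, L(2)), -10) - 1*2696 = (-9 - 10) - 1*2696 = -19 - 2696 = -2715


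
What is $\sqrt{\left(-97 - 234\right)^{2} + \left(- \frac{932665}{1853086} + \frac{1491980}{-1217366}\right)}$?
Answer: $\frac{17 \sqrt{482308356282008082697837886}}{1127941945738} \approx 331.0$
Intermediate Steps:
$\sqrt{\left(-97 - 234\right)^{2} + \left(- \frac{932665}{1853086} + \frac{1491980}{-1217366}\right)} = \sqrt{\left(-331\right)^{2} + \left(\left(-932665\right) \frac{1}{1853086} + 1491980 \left(- \frac{1}{1217366}\right)\right)} = \sqrt{109561 - \frac{1950080955335}{1127941945738}} = \sqrt{\frac{123576497436045683}{1127941945738}} = \frac{17 \sqrt{482308356282008082697837886}}{1127941945738}$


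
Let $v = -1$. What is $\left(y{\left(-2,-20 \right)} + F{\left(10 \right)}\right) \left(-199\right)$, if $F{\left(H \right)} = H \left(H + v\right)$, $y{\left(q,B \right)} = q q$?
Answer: $-18706$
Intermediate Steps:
$y{\left(q,B \right)} = q^{2}$
$F{\left(H \right)} = H \left(-1 + H\right)$ ($F{\left(H \right)} = H \left(H - 1\right) = H \left(-1 + H\right)$)
$\left(y{\left(-2,-20 \right)} + F{\left(10 \right)}\right) \left(-199\right) = \left(\left(-2\right)^{2} + 10 \left(-1 + 10\right)\right) \left(-199\right) = \left(4 + 10 \cdot 9\right) \left(-199\right) = \left(4 + 90\right) \left(-199\right) = 94 \left(-199\right) = -18706$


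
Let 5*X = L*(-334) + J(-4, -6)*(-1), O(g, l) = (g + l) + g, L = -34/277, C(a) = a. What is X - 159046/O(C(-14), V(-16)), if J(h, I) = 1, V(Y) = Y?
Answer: 110383093/30470 ≈ 3622.7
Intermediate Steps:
L = -34/277 (L = -34*1/277 = -34/277 ≈ -0.12274)
O(g, l) = l + 2*g
X = 11079/1385 (X = (-34/277*(-334) + 1*(-1))/5 = (11356/277 - 1)/5 = (1/5)*(11079/277) = 11079/1385 ≈ 7.9993)
X - 159046/O(C(-14), V(-16)) = 11079/1385 - 159046/(-16 + 2*(-14)) = 11079/1385 - 159046/(-16 - 28) = 11079/1385 - 159046/(-44) = 11079/1385 - 159046*(-1/44) = 11079/1385 + 79523/22 = 110383093/30470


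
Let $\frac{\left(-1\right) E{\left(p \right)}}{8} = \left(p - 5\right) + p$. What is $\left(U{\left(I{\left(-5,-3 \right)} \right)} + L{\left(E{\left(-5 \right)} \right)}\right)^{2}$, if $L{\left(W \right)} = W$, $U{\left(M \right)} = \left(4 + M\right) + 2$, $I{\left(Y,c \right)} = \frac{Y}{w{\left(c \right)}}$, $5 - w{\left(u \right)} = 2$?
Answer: $\frac{139129}{9} \approx 15459.0$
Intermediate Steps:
$w{\left(u \right)} = 3$ ($w{\left(u \right)} = 5 - 2 = 3$)
$I{\left(Y,c \right)} = \frac{Y}{3}$
$U{\left(M \right)} = 6 + M$
$E{\left(p \right)} = 40 - 16 p$ ($E{\left(p \right)} = - 8 \left(\left(p - 5\right) + p\right) = - 8 \left(\left(-5 + p\right) + p\right) = - 8 \left(-5 + 2 p\right) = 40 - 16 p$)
$\left(U{\left(I{\left(-5,-3 \right)} \right)} + L{\left(E{\left(-5 \right)} \right)}\right)^{2} = \left(\left(6 + \frac{1}{3} \left(-5\right)\right) + \left(40 - -80\right)\right)^{2} = \left(\left(6 - \frac{5}{3}\right) + \left(40 + 80\right)\right)^{2} = \left(\frac{13}{3} + 120\right)^{2} = \left(\frac{373}{3}\right)^{2} = \frac{139129}{9}$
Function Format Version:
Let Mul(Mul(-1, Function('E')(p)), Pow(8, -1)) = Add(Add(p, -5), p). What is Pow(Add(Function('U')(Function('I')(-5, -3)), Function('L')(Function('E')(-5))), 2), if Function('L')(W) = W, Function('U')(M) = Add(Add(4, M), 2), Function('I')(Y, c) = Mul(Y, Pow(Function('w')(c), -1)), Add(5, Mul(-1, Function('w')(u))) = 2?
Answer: Rational(139129, 9) ≈ 15459.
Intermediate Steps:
Function('w')(u) = 3 (Function('w')(u) = Add(5, Mul(-1, 2)) = Add(5, -2) = 3)
Function('I')(Y, c) = Mul(Rational(1, 3), Y) (Function('I')(Y, c) = Mul(Y, Pow(3, -1)) = Mul(Y, Rational(1, 3)) = Mul(Rational(1, 3), Y))
Function('U')(M) = Add(6, M)
Function('E')(p) = Add(40, Mul(-16, p)) (Function('E')(p) = Mul(-8, Add(Add(p, -5), p)) = Mul(-8, Add(Add(-5, p), p)) = Mul(-8, Add(-5, Mul(2, p))) = Add(40, Mul(-16, p)))
Pow(Add(Function('U')(Function('I')(-5, -3)), Function('L')(Function('E')(-5))), 2) = Pow(Add(Add(6, Mul(Rational(1, 3), -5)), Add(40, Mul(-16, -5))), 2) = Pow(Add(Add(6, Rational(-5, 3)), Add(40, 80)), 2) = Pow(Add(Rational(13, 3), 120), 2) = Pow(Rational(373, 3), 2) = Rational(139129, 9)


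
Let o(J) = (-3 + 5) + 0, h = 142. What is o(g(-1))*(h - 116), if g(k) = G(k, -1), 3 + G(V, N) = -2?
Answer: 52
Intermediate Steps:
G(V, N) = -5 (G(V, N) = -3 - 2 = -5)
g(k) = -5
o(J) = 2 (o(J) = 2 + 0 = 2)
o(g(-1))*(h - 116) = 2*(142 - 116) = 2*26 = 52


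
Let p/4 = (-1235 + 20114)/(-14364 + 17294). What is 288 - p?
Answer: 384162/1465 ≈ 262.23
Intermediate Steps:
p = 37758/1465 (p = 4*((-1235 + 20114)/(-14364 + 17294)) = 4*(18879/2930) = 37758/1465 ≈ 25.773)
288 - p = 288 - 1*37758/1465 = 288 - 37758/1465 = 384162/1465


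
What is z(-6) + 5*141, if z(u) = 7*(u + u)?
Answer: 621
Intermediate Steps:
z(u) = 14*u (z(u) = 7*(2*u) = 14*u)
z(-6) + 5*141 = 14*(-6) + 5*141 = -84 + 705 = 621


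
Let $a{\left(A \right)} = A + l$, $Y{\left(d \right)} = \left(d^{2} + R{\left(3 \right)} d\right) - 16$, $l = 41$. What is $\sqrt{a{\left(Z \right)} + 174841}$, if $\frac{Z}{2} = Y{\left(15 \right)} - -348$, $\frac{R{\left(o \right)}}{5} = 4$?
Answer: $14 \sqrt{901} \approx 420.23$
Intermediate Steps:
$R{\left(o \right)} = 20$ ($R{\left(o \right)} = 5 \cdot 4 = 20$)
$Y{\left(d \right)} = -16 + d^{2} + 20 d$ ($Y{\left(d \right)} = \left(d^{2} + 20 d\right) - 16 = -16 + d^{2} + 20 d$)
$Z = 1714$ ($Z = 2 \left(\left(-16 + 15^{2} + 20 \cdot 15\right) - -348\right) = 2 \left(\left(-16 + 225 + 300\right) + 348\right) = 2 \left(509 + 348\right) = 2 \cdot 857 = 1714$)
$a{\left(A \right)} = 41 + A$ ($a{\left(A \right)} = A + 41 = 41 + A$)
$\sqrt{a{\left(Z \right)} + 174841} = \sqrt{\left(41 + 1714\right) + 174841} = \sqrt{1755 + 174841} = \sqrt{176596} = 14 \sqrt{901}$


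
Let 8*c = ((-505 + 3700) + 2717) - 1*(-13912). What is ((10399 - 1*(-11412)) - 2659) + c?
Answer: 21630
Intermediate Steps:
c = 2478 (c = (((-505 + 3700) + 2717) - 1*(-13912))/8 = ((3195 + 2717) + 13912)/8 = (5912 + 13912)/8 = (⅛)*19824 = 2478)
((10399 - 1*(-11412)) - 2659) + c = ((10399 - 1*(-11412)) - 2659) + 2478 = ((10399 + 11412) - 2659) + 2478 = (21811 - 2659) + 2478 = 19152 + 2478 = 21630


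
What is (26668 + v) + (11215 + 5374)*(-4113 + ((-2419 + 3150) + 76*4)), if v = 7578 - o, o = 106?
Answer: -51026802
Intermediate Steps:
v = 7472 (v = 7578 - 1*106 = 7578 - 106 = 7472)
(26668 + v) + (11215 + 5374)*(-4113 + ((-2419 + 3150) + 76*4)) = (26668 + 7472) + (11215 + 5374)*(-4113 + ((-2419 + 3150) + 76*4)) = 34140 + 16589*(-4113 + (731 + 304)) = 34140 + 16589*(-4113 + 1035) = 34140 + 16589*(-3078) = 34140 - 51060942 = -51026802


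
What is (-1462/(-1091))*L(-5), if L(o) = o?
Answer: -7310/1091 ≈ -6.7003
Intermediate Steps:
(-1462/(-1091))*L(-5) = -1462/(-1091)*(-5) = -1462*(-1/1091)*(-5) = (1462/1091)*(-5) = -7310/1091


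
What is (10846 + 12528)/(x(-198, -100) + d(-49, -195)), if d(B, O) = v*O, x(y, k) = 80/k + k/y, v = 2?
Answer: -5785065/96598 ≈ -59.888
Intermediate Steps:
d(B, O) = 2*O
(10846 + 12528)/(x(-198, -100) + d(-49, -195)) = (10846 + 12528)/((80/(-100) - 100/(-198)) + 2*(-195)) = 23374/((80*(-1/100) - 100*(-1/198)) - 390) = 23374/((-4/5 + 50/99) - 390) = 23374/(-146/495 - 390) = 23374/(-193196/495) = 23374*(-495/193196) = -5785065/96598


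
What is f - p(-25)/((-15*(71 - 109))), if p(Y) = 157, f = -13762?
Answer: -7844497/570 ≈ -13762.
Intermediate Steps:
f - p(-25)/((-15*(71 - 109))) = -13762 - 157/((-15*(71 - 109))) = -13762 - 157/((-15*(-38))) = -13762 - 157/570 = -7844497/570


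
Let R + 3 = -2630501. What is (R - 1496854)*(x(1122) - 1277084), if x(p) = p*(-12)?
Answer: 5326553612184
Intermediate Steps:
R = -2630504 (R = -3 - 2630501 = -2630504)
x(p) = -12*p
(R - 1496854)*(x(1122) - 1277084) = (-2630504 - 1496854)*(-12*1122 - 1277084) = -4127358*(-13464 - 1277084) = -4127358*(-1290548) = 5326553612184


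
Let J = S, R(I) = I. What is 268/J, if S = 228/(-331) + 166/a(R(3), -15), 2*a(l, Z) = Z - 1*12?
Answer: -598779/29012 ≈ -20.639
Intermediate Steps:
a(l, Z) = -6 + Z/2 (a(l, Z) = (Z - 1*12)/2 = (Z - 12)/2 = (-12 + Z)/2 = -6 + Z/2)
S = -116048/8937 (S = 228/(-331) + 166/(-6 + (½)*(-15)) = 228*(-1/331) + 166/(-6 - 15/2) = -228/331 + 166/(-27/2) = -228/331 + 166*(-2/27) = -228/331 - 332/27 = -116048/8937 ≈ -12.985)
J = -116048/8937 ≈ -12.985
268/J = 268/(-116048/8937) = 268*(-8937/116048) = -598779/29012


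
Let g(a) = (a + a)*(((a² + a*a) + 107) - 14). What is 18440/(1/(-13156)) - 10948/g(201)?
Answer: -3944595893758274/16259895 ≈ -2.4260e+8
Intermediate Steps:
g(a) = 2*a*(93 + 2*a²) (g(a) = (2*a)*(((a² + a²) + 107) - 14) = (2*a)*((2*a² + 107) - 14) = (2*a)*((107 + 2*a²) - 14) = (2*a)*(93 + 2*a²) = 2*a*(93 + 2*a²))
18440/(1/(-13156)) - 10948/g(201) = 18440/(1/(-13156)) - 10948/(4*201³ + 186*201) = 18440/(-1/13156) - 10948/(4*8120601 + 37386) = 18440*(-13156) - 10948/(32482404 + 37386) = -242596640 - 10948/32519790 = -242596640 - 10948*1/32519790 = -242596640 - 5474/16259895 = -3944595893758274/16259895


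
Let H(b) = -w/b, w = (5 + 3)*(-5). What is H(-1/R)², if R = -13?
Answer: 270400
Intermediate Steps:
w = -40 (w = 8*(-5) = -40)
H(b) = 40/b (H(b) = -(-40)/b = 40/b)
H(-1/R)² = (40/((-1/(-13))))² = (40/((-1*(-1/13))))² = (40/(1/13))² = (40*13)² = 520² = 270400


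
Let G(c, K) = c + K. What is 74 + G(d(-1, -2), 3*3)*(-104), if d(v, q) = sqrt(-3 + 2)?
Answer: -862 - 104*I ≈ -862.0 - 104.0*I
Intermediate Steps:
d(v, q) = I (d(v, q) = sqrt(-1) = I)
G(c, K) = K + c
74 + G(d(-1, -2), 3*3)*(-104) = 74 + (3*3 + I)*(-104) = 74 + (9 + I)*(-104) = 74 + (-936 - 104*I) = -862 - 104*I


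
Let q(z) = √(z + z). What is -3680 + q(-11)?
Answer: -3680 + I*√22 ≈ -3680.0 + 4.6904*I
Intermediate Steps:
q(z) = √2*√z (q(z) = √(2*z) = √2*√z)
-3680 + q(-11) = -3680 + √2*√(-11) = -3680 + √2*(I*√11) = -3680 + I*√22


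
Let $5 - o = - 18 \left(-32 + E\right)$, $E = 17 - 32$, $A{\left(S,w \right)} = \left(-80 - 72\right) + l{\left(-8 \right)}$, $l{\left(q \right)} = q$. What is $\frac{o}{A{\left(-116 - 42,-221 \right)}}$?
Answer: $\frac{841}{160} \approx 5.2562$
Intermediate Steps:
$A{\left(S,w \right)} = -160$ ($A{\left(S,w \right)} = \left(-80 - 72\right) - 8 = -152 - 8 = -160$)
$E = -15$
$o = -841$ ($o = 5 - - 18 \left(-32 - 15\right) = 5 - \left(-18\right) \left(-47\right) = 5 - 846 = -841$)
$\frac{o}{A{\left(-116 - 42,-221 \right)}} = - \frac{841}{-160} = \left(-841\right) \left(- \frac{1}{160}\right) = \frac{841}{160}$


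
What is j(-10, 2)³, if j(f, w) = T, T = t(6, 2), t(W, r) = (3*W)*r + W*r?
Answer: 110592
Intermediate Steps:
t(W, r) = 4*W*r (t(W, r) = 3*W*r + W*r = 4*W*r)
T = 48 (T = 4*6*2 = 48)
j(f, w) = 48
j(-10, 2)³ = 48³ = 110592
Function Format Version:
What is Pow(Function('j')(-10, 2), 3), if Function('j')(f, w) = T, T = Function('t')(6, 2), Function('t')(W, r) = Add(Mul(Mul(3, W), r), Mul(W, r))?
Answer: 110592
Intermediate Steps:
Function('t')(W, r) = Mul(4, W, r) (Function('t')(W, r) = Add(Mul(3, W, r), Mul(W, r)) = Mul(4, W, r))
T = 48 (T = Mul(4, 6, 2) = 48)
Function('j')(f, w) = 48
Pow(Function('j')(-10, 2), 3) = Pow(48, 3) = 110592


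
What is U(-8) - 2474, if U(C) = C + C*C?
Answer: -2418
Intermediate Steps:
U(C) = C + C²
U(-8) - 2474 = -8*(1 - 8) - 2474 = -8*(-7) - 2474 = 56 - 2474 = -2418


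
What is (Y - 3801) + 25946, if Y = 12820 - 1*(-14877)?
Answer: 49842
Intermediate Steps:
Y = 27697 (Y = 12820 + 14877 = 27697)
(Y - 3801) + 25946 = (27697 - 3801) + 25946 = 23896 + 25946 = 49842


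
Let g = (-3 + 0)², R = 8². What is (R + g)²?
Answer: 5329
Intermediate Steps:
R = 64
g = 9 (g = (-3)² = 9)
(R + g)² = (64 + 9)² = 73² = 5329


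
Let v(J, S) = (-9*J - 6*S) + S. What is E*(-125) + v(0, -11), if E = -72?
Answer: 9055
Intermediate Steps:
v(J, S) = -9*J - 5*S
E*(-125) + v(0, -11) = -72*(-125) + (-9*0 - 5*(-11)) = 9000 + (0 + 55) = 9000 + 55 = 9055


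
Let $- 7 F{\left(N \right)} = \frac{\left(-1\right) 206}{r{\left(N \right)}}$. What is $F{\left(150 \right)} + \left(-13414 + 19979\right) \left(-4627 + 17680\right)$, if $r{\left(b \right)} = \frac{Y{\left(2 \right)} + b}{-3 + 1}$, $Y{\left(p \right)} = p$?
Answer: $\frac{22794323267}{266} \approx 8.5693 \cdot 10^{7}$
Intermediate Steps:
$r{\left(b \right)} = -1 - \frac{b}{2}$ ($r{\left(b \right)} = \frac{2 + b}{-3 + 1} = \frac{2 + b}{-2} = \left(2 + b\right) \left(- \frac{1}{2}\right) = -1 - \frac{b}{2}$)
$F{\left(N \right)} = \frac{206}{7 \left(-1 - \frac{N}{2}\right)}$ ($F{\left(N \right)} = - \frac{\left(-1\right) 206 \frac{1}{-1 - \frac{N}{2}}}{7} = - \frac{\left(-206\right) \frac{1}{-1 - \frac{N}{2}}}{7} = \frac{206}{7 \left(-1 - \frac{N}{2}\right)}$)
$F{\left(150 \right)} + \left(-13414 + 19979\right) \left(-4627 + 17680\right) = - \frac{412}{14 + 7 \cdot 150} + \left(-13414 + 19979\right) \left(-4627 + 17680\right) = - \frac{412}{14 + 1050} + 6565 \cdot 13053 = - \frac{412}{1064} + 85692945 = \left(-412\right) \frac{1}{1064} + 85692945 = - \frac{103}{266} + 85692945 = \frac{22794323267}{266}$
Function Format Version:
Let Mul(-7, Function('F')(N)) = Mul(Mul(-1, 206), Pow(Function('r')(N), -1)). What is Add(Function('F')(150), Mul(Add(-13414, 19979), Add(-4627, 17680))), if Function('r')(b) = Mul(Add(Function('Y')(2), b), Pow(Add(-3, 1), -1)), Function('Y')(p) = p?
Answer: Rational(22794323267, 266) ≈ 8.5693e+7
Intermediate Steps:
Function('r')(b) = Add(-1, Mul(Rational(-1, 2), b)) (Function('r')(b) = Mul(Add(2, b), Pow(Add(-3, 1), -1)) = Mul(Add(2, b), Pow(-2, -1)) = Mul(Add(2, b), Rational(-1, 2)) = Add(-1, Mul(Rational(-1, 2), b)))
Function('F')(N) = Mul(Rational(206, 7), Pow(Add(-1, Mul(Rational(-1, 2), N)), -1)) (Function('F')(N) = Mul(Rational(-1, 7), Mul(Mul(-1, 206), Pow(Add(-1, Mul(Rational(-1, 2), N)), -1))) = Mul(Rational(-1, 7), Mul(-206, Pow(Add(-1, Mul(Rational(-1, 2), N)), -1))) = Mul(Rational(206, 7), Pow(Add(-1, Mul(Rational(-1, 2), N)), -1)))
Add(Function('F')(150), Mul(Add(-13414, 19979), Add(-4627, 17680))) = Add(Mul(-412, Pow(Add(14, Mul(7, 150)), -1)), Mul(Add(-13414, 19979), Add(-4627, 17680))) = Add(Mul(-412, Pow(Add(14, 1050), -1)), Mul(6565, 13053)) = Add(Mul(-412, Pow(1064, -1)), 85692945) = Add(Mul(-412, Rational(1, 1064)), 85692945) = Add(Rational(-103, 266), 85692945) = Rational(22794323267, 266)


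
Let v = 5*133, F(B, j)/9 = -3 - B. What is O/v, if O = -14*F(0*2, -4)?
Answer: 54/95 ≈ 0.56842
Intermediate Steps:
F(B, j) = -27 - 9*B (F(B, j) = 9*(-3 - B) = -27 - 9*B)
O = 378 (O = -14*(-27 - 0*2) = -14*(-27 - 9*0) = -14*(-27 + 0) = -14*(-27) = 378)
v = 665
O/v = 378/665 = 378*(1/665) = 54/95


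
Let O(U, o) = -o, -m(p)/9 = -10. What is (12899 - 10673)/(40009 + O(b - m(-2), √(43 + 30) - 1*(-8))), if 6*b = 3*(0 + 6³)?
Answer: 14840371/266679988 + 371*√73/266679988 ≈ 0.055660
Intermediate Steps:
m(p) = 90 (m(p) = -9*(-10) = 90)
b = 108 (b = (3*(0 + 6³))/6 = (3*(0 + 216))/6 = (3*216)/6 = (⅙)*648 = 108)
(12899 - 10673)/(40009 + O(b - m(-2), √(43 + 30) - 1*(-8))) = (12899 - 10673)/(40009 - (√(43 + 30) - 1*(-8))) = 2226/(40009 - (√73 + 8)) = 2226/(40009 - (8 + √73)) = 2226/(40009 + (-8 - √73)) = 2226/(40001 - √73)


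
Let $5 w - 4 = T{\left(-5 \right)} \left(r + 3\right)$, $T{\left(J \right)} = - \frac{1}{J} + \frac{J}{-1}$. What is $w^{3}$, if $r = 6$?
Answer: $\frac{16387064}{15625} \approx 1048.8$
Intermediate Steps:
$T{\left(J \right)} = - J - \frac{1}{J}$ ($T{\left(J \right)} = - \frac{1}{J} + J \left(-1\right) = - \frac{1}{J} - J = - J - \frac{1}{J}$)
$w = \frac{254}{25}$ ($w = \frac{4}{5} + \frac{\left(\left(-1\right) \left(-5\right) - \frac{1}{-5}\right) \left(6 + 3\right)}{5} = \frac{4}{5} + \frac{\left(5 - - \frac{1}{5}\right) 9}{5} = \frac{4}{5} + \frac{\left(5 + \frac{1}{5}\right) 9}{5} = \frac{4}{5} + \frac{\frac{26}{5} \cdot 9}{5} = \frac{4}{5} + \frac{1}{5} \cdot \frac{234}{5} = \frac{4}{5} + \frac{234}{25} = \frac{254}{25} \approx 10.16$)
$w^{3} = \left(\frac{254}{25}\right)^{3} = \frac{16387064}{15625}$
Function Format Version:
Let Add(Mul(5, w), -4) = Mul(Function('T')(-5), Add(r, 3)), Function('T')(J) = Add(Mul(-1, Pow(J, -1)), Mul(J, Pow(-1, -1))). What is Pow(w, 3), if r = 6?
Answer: Rational(16387064, 15625) ≈ 1048.8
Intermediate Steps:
Function('T')(J) = Add(Mul(-1, J), Mul(-1, Pow(J, -1))) (Function('T')(J) = Add(Mul(-1, Pow(J, -1)), Mul(J, -1)) = Add(Mul(-1, Pow(J, -1)), Mul(-1, J)) = Add(Mul(-1, J), Mul(-1, Pow(J, -1))))
w = Rational(254, 25) (w = Add(Rational(4, 5), Mul(Rational(1, 5), Mul(Add(Mul(-1, -5), Mul(-1, Pow(-5, -1))), Add(6, 3)))) = Add(Rational(4, 5), Mul(Rational(1, 5), Mul(Add(5, Mul(-1, Rational(-1, 5))), 9))) = Add(Rational(4, 5), Mul(Rational(1, 5), Mul(Add(5, Rational(1, 5)), 9))) = Add(Rational(4, 5), Mul(Rational(1, 5), Mul(Rational(26, 5), 9))) = Add(Rational(4, 5), Mul(Rational(1, 5), Rational(234, 5))) = Add(Rational(4, 5), Rational(234, 25)) = Rational(254, 25) ≈ 10.160)
Pow(w, 3) = Pow(Rational(254, 25), 3) = Rational(16387064, 15625)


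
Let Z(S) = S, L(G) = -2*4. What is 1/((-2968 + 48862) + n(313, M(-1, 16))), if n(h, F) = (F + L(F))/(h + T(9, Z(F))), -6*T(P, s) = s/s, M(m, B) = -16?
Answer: 1877/86142894 ≈ 2.1789e-5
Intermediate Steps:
L(G) = -8
T(P, s) = -⅙ (T(P, s) = -s/(6*s) = -⅙*1 = -⅙)
n(h, F) = (-8 + F)/(-⅙ + h) (n(h, F) = (F - 8)/(h - ⅙) = (-8 + F)/(-⅙ + h))
1/((-2968 + 48862) + n(313, M(-1, 16))) = 1/((-2968 + 48862) + 6*(-8 - 16)/(-1 + 6*313)) = 1/(45894 + 6*(-24)/(-1 + 1878)) = 1/(45894 + 6*(-24)/1877) = 1/(45894 + 6*(1/1877)*(-24)) = 1/(45894 - 144/1877) = 1/(86142894/1877) = 1877/86142894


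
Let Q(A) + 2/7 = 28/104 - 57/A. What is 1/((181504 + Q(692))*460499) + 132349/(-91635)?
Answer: -53584533491504510761/37100535149753234115 ≈ -1.4443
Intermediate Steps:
Q(A) = -3/182 - 57/A (Q(A) = -2/7 + (28/104 - 57/A) = -2/7 + (28*(1/104) - 57/A) = -2/7 + (7/26 - 57/A) = -3/182 - 57/A)
1/((181504 + Q(692))*460499) + 132349/(-91635) = 1/((181504 + (-3/182 - 57/692))*460499) + 132349/(-91635) = (1/460499)/(181504 + (-3/182 - 57*1/692)) + 132349*(-1/91635) = (1/460499)/(181504 + (-3/182 - 57/692)) - 132349/91635 = (1/460499)/(181504 - 6225/62972) - 132349/91635 = (1/460499)/(11429663663/62972) - 132349/91635 = (62972/11429663663)*(1/460499) - 132349/91635 = 4844/404872975934449 - 132349/91635 = -53584533491504510761/37100535149753234115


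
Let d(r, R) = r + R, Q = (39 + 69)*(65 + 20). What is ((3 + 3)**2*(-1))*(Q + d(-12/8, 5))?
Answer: -330606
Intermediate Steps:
Q = 9180 (Q = 108*85 = 9180)
d(r, R) = R + r
((3 + 3)**2*(-1))*(Q + d(-12/8, 5)) = ((3 + 3)**2*(-1))*(9180 + (5 - 12/8)) = (6**2*(-1))*(9180 + (5 - 12*1/8)) = (36*(-1))*(9180 + (5 - 3/2)) = -36*(9180 + 7/2) = -36*18367/2 = -330606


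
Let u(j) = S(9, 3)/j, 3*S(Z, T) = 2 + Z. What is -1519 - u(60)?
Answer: -273431/180 ≈ -1519.1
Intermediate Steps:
S(Z, T) = 2/3 + Z/3 (S(Z, T) = (2 + Z)/3 = 2/3 + Z/3)
u(j) = 11/(3*j) (u(j) = (2/3 + (1/3)*9)/j = (2/3 + 3)/j = 11/(3*j))
-1519 - u(60) = -1519 - 11/(3*60) = -1519 - 1*11/180 = -1519 - 11/180 = -273431/180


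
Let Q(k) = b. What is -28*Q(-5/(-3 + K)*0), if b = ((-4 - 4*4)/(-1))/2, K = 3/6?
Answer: -280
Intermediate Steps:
K = ½ (K = 3*(⅙) = ½ ≈ 0.50000)
b = 10 (b = ((-4 - 16)*(-1))*(½) = -20*(-1)*(½) = 20*(½) = 10)
Q(k) = 10
-28*Q(-5/(-3 + K)*0) = -28*10 = -280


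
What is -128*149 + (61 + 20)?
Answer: -18991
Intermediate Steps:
-128*149 + (61 + 20) = -19072 + 81 = -18991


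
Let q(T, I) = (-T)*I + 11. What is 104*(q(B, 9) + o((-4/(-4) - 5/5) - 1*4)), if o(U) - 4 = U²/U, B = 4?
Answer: -2600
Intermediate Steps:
q(T, I) = 11 - I*T (q(T, I) = -I*T + 11 = 11 - I*T)
o(U) = 4 + U (o(U) = 4 + U²/U = 4 + U)
104*(q(B, 9) + o((-4/(-4) - 5/5) - 1*4)) = 104*((11 - 1*9*4) + (4 + ((-4/(-4) - 5/5) - 1*4))) = 104*((11 - 36) + (4 + ((-4*(-¼) - 5*⅕) - 4))) = 104*(-25 + (4 + ((1 - 1) - 4))) = 104*(-25 + (4 + (0 - 4))) = 104*(-25 + (4 - 4)) = 104*(-25 + 0) = 104*(-25) = -2600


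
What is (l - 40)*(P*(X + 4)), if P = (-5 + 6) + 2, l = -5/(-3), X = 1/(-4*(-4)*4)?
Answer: -29555/64 ≈ -461.80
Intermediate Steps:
X = 1/64 (X = 1/(16*4) = 1/64 ≈ 0.015625)
l = 5/3 (l = -⅓*(-5) = 5/3 ≈ 1.6667)
P = 3 (P = 1 + 2 = 3)
(l - 40)*(P*(X + 4)) = (5/3 - 40)*(3*(1/64 + 4)) = -115*257/64 = -115/3*771/64 = -29555/64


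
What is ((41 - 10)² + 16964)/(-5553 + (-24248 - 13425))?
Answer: -17925/43226 ≈ -0.41468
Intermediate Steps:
((41 - 10)² + 16964)/(-5553 + (-24248 - 13425)) = (31² + 16964)/(-5553 - 37673) = (961 + 16964)/(-43226) = 17925*(-1/43226) = -17925/43226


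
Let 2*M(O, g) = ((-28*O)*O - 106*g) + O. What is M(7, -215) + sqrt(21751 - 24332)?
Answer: 21425/2 + I*sqrt(2581) ≈ 10713.0 + 50.804*I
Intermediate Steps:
M(O, g) = O/2 - 53*g - 14*O**2 (M(O, g) = (((-28*O)*O - 106*g) + O)/2 = ((-28*O**2 - 106*g) + O)/2 = ((-106*g - 28*O**2) + O)/2 = (O - 106*g - 28*O**2)/2 = O/2 - 53*g - 14*O**2)
M(7, -215) + sqrt(21751 - 24332) = ((1/2)*7 - 53*(-215) - 14*7**2) + sqrt(21751 - 24332) = (7/2 + 11395 - 14*49) + sqrt(-2581) = (7/2 + 11395 - 686) + I*sqrt(2581) = 21425/2 + I*sqrt(2581)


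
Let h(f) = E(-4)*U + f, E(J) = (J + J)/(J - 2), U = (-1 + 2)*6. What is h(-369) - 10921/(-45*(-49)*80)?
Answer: -63691321/176400 ≈ -361.06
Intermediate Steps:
U = 6 (U = 1*6 = 6)
E(J) = 2*J/(-2 + J) (E(J) = (2*J)/(-2 + J) = 2*J/(-2 + J))
h(f) = 8 + f (h(f) = (2*(-4)/(-2 - 4))*6 + f = (2*(-4)/(-6))*6 + f = (2*(-4)*(-⅙))*6 + f = (4/3)*6 + f = 8 + f)
h(-369) - 10921/(-45*(-49)*80) = (8 - 369) - 10921/(-45*(-49)*80) = -361 - 10921/(2205*80) = -361 - 10921/176400 = -63691321/176400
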